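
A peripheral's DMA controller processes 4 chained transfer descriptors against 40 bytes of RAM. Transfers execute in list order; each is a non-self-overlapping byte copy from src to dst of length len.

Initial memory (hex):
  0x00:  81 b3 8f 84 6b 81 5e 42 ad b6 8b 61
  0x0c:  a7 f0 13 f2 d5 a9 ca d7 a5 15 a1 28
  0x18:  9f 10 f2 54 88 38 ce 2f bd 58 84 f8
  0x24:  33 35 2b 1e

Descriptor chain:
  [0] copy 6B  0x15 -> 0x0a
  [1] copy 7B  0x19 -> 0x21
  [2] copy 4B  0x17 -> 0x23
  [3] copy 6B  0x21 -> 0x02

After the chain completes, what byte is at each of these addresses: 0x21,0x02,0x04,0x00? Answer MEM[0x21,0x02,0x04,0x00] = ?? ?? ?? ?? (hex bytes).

[0] 0x15->0x0a len=6 : 15 a1 28 9f 10 f2
[1] 0x19->0x21 len=7 : 10 f2 54 88 38 ce 2f
[2] 0x17->0x23 len=4 : 28 9f 10 f2
[3] 0x21->0x02 len=6 : 10 f2 28 9f 10 f2
query mem[0x21]=0x10, mem[0x02]=0x10, mem[0x04]=0x28, mem[0x00]=0x81

MEM[0x21,0x02,0x04,0x00] = 10 10 28 81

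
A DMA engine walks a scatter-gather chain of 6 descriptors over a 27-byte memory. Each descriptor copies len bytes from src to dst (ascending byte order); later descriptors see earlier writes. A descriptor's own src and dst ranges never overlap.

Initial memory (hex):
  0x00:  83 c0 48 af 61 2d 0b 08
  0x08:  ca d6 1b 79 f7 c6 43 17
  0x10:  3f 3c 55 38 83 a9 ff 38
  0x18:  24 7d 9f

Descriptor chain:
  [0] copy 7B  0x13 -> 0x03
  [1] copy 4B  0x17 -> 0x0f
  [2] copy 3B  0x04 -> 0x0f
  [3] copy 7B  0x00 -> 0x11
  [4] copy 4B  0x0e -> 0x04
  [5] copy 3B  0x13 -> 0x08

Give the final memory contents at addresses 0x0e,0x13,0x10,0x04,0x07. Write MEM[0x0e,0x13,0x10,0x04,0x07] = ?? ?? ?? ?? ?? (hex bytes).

  after D0: wrote 7B at 0x03 = 3883a9ff38247d
  after D1: wrote 4B at 0x0f = 38247d9f
  after D2: wrote 3B at 0x0f = 83a9ff
  after D3: wrote 7B at 0x11 = 83c0483883a9ff
  after D4: wrote 4B at 0x04 = 4383a983
  after D5: wrote 3B at 0x08 = 483883
query mem[0x0e]=0x43, mem[0x13]=0x48, mem[0x10]=0xa9, mem[0x04]=0x43, mem[0x07]=0x83

MEM[0x0e,0x13,0x10,0x04,0x07] = 43 48 a9 43 83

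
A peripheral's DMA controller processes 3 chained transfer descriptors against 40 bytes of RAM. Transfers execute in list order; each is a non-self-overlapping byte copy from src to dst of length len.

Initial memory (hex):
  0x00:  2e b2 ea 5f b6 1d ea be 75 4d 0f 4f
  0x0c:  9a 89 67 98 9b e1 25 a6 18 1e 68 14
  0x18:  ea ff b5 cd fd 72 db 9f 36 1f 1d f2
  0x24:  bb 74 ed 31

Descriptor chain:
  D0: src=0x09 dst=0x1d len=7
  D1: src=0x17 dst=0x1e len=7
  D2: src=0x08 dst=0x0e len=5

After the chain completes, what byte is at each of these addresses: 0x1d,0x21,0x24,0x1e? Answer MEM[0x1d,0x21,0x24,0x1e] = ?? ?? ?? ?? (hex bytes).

[0] 0x09->0x1d len=7 : 4d 0f 4f 9a 89 67 98
[1] 0x17->0x1e len=7 : 14 ea ff b5 cd fd 4d
[2] 0x08->0x0e len=5 : 75 4d 0f 4f 9a
query mem[0x1d]=0x4d, mem[0x21]=0xb5, mem[0x24]=0x4d, mem[0x1e]=0x14

MEM[0x1d,0x21,0x24,0x1e] = 4d b5 4d 14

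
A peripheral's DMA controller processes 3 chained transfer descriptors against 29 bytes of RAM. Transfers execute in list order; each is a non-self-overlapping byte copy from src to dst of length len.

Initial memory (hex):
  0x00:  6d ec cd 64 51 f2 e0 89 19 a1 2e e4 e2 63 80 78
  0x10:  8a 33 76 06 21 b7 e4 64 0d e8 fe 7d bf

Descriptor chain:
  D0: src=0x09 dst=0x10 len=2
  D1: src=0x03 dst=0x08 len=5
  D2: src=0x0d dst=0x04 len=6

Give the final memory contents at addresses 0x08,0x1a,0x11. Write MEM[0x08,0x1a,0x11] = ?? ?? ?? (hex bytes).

MEM[0x08,0x1a,0x11] = 2e fe 2e

D0: mem[0x10..0x11] <- [a1 2e]
D1: mem[0x08..0x0c] <- [64 51 f2 e0 89]
D2: mem[0x04..0x09] <- [63 80 78 a1 2e 76]
query mem[0x08]=0x2e, mem[0x1a]=0xfe, mem[0x11]=0x2e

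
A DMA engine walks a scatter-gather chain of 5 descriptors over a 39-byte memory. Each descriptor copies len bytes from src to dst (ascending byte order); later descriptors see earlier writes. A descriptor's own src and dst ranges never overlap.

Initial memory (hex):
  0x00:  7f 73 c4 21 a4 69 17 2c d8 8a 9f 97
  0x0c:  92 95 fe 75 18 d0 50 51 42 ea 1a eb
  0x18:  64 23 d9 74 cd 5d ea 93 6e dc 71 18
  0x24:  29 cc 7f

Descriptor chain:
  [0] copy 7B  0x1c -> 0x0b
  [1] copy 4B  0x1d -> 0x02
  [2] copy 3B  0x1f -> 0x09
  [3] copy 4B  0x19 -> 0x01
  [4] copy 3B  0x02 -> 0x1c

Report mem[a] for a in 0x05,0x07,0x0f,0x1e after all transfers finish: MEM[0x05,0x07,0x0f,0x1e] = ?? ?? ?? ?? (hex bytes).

  after D0: wrote 7B at 0x0b = cd5dea936edc71
  after D1: wrote 4B at 0x02 = 5dea936e
  after D2: wrote 3B at 0x09 = 936edc
  after D3: wrote 4B at 0x01 = 23d974cd
  after D4: wrote 3B at 0x1c = d974cd
query mem[0x05]=0x6e, mem[0x07]=0x2c, mem[0x0f]=0x6e, mem[0x1e]=0xcd

MEM[0x05,0x07,0x0f,0x1e] = 6e 2c 6e cd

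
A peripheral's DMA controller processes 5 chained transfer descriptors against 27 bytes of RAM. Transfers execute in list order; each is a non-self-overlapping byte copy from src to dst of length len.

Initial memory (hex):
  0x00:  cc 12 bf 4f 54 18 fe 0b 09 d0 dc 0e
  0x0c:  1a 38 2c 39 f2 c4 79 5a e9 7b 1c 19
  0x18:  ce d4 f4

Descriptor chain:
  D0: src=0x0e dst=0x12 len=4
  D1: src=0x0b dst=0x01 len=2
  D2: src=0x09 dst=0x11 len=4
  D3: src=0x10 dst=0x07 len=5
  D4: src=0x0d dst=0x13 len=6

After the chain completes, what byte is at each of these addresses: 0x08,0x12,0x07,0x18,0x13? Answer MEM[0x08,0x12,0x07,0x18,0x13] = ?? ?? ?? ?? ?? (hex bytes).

MEM[0x08,0x12,0x07,0x18,0x13] = d0 dc f2 dc 38

D0: mem[0x12..0x15] <- [2c 39 f2 c4]
D1: mem[0x01..0x02] <- [0e 1a]
D2: mem[0x11..0x14] <- [d0 dc 0e 1a]
D3: mem[0x07..0x0b] <- [f2 d0 dc 0e 1a]
D4: mem[0x13..0x18] <- [38 2c 39 f2 d0 dc]
query mem[0x08]=0xd0, mem[0x12]=0xdc, mem[0x07]=0xf2, mem[0x18]=0xdc, mem[0x13]=0x38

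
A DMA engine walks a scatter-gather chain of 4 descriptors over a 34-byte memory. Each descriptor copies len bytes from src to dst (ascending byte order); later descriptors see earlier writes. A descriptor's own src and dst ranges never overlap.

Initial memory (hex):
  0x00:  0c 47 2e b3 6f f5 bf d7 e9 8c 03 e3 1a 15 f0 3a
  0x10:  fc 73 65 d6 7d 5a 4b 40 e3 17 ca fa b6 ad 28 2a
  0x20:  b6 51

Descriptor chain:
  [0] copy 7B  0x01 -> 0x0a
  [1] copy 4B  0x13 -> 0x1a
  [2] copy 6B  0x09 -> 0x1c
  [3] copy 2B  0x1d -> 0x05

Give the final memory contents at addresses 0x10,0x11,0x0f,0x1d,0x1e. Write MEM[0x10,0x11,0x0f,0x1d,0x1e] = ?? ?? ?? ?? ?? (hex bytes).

MEM[0x10,0x11,0x0f,0x1d,0x1e] = d7 73 bf 47 2e

[0] 0x01->0x0a len=7 : 47 2e b3 6f f5 bf d7
[1] 0x13->0x1a len=4 : d6 7d 5a 4b
[2] 0x09->0x1c len=6 : 8c 47 2e b3 6f f5
[3] 0x1d->0x05 len=2 : 47 2e
query mem[0x10]=0xd7, mem[0x11]=0x73, mem[0x0f]=0xbf, mem[0x1d]=0x47, mem[0x1e]=0x2e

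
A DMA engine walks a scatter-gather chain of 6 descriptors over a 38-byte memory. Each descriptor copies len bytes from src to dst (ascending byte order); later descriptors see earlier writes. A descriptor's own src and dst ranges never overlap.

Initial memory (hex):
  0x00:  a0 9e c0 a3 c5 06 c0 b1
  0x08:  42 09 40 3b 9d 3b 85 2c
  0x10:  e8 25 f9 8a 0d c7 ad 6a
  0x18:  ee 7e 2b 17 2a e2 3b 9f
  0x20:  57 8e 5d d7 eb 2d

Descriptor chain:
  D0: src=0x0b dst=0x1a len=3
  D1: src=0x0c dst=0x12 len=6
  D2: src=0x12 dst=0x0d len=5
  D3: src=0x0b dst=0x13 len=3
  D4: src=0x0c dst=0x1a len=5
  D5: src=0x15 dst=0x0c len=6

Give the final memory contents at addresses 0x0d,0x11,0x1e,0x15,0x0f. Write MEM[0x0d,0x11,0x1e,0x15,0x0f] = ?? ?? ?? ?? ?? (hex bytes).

MEM[0x0d,0x11,0x1e,0x15,0x0f] = e8 9d 2c 9d ee

D0: mem[0x1a..0x1c] <- [3b 9d 3b]
D1: mem[0x12..0x17] <- [9d 3b 85 2c e8 25]
D2: mem[0x0d..0x11] <- [9d 3b 85 2c e8]
D3: mem[0x13..0x15] <- [3b 9d 9d]
D4: mem[0x1a..0x1e] <- [9d 9d 3b 85 2c]
D5: mem[0x0c..0x11] <- [9d e8 25 ee 7e 9d]
query mem[0x0d]=0xe8, mem[0x11]=0x9d, mem[0x1e]=0x2c, mem[0x15]=0x9d, mem[0x0f]=0xee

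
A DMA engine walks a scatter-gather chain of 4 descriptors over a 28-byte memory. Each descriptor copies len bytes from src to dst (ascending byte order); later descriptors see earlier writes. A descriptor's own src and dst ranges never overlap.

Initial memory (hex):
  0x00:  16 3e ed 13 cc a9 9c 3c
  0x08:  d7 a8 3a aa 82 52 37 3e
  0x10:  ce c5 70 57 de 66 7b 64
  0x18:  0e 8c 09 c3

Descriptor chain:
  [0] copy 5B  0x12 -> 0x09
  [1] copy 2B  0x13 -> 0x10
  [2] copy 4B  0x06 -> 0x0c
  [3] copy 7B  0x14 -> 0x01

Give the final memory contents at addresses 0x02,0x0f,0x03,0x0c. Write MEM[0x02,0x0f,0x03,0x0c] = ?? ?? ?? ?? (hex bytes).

  after D0: wrote 5B at 0x09 = 7057de667b
  after D1: wrote 2B at 0x10 = 57de
  after D2: wrote 4B at 0x0c = 9c3cd770
  after D3: wrote 7B at 0x01 = de667b640e8c09
query mem[0x02]=0x66, mem[0x0f]=0x70, mem[0x03]=0x7b, mem[0x0c]=0x9c

MEM[0x02,0x0f,0x03,0x0c] = 66 70 7b 9c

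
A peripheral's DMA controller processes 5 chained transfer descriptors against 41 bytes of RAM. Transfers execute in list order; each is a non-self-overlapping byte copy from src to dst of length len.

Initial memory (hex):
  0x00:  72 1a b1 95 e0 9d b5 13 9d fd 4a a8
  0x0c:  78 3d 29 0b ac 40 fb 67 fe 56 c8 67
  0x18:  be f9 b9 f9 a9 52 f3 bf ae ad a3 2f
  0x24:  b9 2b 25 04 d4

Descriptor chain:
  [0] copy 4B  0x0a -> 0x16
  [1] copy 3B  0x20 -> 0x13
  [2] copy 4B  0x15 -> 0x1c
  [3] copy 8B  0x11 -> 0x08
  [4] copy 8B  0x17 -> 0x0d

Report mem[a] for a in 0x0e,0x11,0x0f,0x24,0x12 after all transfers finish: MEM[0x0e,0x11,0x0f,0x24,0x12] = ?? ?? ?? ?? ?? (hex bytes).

MEM[0x0e,0x11,0x0f,0x24,0x12] = 78 f9 3d b9 a3

#0 dst[0x16+4] := {0x4a,0xa8,0x78,0x3d}
#1 dst[0x13+3] := {0xae,0xad,0xa3}
#2 dst[0x1c+4] := {0xa3,0x4a,0xa8,0x78}
#3 dst[0x08+8] := {0x40,0xfb,0xae,0xad,0xa3,0x4a,0xa8,0x78}
#4 dst[0x0d+8] := {0xa8,0x78,0x3d,0xb9,0xf9,0xa3,0x4a,0xa8}
query mem[0x0e]=0x78, mem[0x11]=0xf9, mem[0x0f]=0x3d, mem[0x24]=0xb9, mem[0x12]=0xa3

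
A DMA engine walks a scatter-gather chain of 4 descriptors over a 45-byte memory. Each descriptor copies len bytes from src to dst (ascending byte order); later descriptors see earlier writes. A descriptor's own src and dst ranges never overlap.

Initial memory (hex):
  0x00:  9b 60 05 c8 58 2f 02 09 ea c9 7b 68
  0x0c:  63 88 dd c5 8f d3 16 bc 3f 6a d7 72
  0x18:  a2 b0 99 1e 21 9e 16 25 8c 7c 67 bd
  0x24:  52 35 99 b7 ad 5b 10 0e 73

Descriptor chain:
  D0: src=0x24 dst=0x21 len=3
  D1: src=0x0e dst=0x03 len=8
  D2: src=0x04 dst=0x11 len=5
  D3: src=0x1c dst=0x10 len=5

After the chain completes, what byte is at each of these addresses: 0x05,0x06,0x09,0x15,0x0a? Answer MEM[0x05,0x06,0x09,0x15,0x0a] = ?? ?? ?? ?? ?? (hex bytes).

MEM[0x05,0x06,0x09,0x15,0x0a] = 8f d3 3f bc 6a

#0 dst[0x21+3] := {0x52,0x35,0x99}
#1 dst[0x03+8] := {0xdd,0xc5,0x8f,0xd3,0x16,0xbc,0x3f,0x6a}
#2 dst[0x11+5] := {0xc5,0x8f,0xd3,0x16,0xbc}
#3 dst[0x10+5] := {0x21,0x9e,0x16,0x25,0x8c}
query mem[0x05]=0x8f, mem[0x06]=0xd3, mem[0x09]=0x3f, mem[0x15]=0xbc, mem[0x0a]=0x6a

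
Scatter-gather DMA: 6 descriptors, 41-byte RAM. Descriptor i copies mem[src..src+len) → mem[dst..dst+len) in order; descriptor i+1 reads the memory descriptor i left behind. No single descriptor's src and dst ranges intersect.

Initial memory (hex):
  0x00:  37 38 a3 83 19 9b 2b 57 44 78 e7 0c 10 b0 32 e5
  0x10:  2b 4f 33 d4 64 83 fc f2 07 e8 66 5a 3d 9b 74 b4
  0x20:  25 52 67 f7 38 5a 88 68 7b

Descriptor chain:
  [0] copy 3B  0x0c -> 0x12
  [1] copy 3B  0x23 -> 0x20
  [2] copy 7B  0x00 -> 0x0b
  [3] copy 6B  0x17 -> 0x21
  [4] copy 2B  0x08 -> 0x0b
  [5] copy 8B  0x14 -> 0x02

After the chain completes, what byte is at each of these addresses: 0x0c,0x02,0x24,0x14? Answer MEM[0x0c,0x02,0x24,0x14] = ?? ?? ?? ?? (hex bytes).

#0 dst[0x12+3] := {0x10,0xb0,0x32}
#1 dst[0x20+3] := {0xf7,0x38,0x5a}
#2 dst[0x0b+7] := {0x37,0x38,0xa3,0x83,0x19,0x9b,0x2b}
#3 dst[0x21+6] := {0xf2,0x07,0xe8,0x66,0x5a,0x3d}
#4 dst[0x0b+2] := {0x44,0x78}
#5 dst[0x02+8] := {0x32,0x83,0xfc,0xf2,0x07,0xe8,0x66,0x5a}
query mem[0x0c]=0x78, mem[0x02]=0x32, mem[0x24]=0x66, mem[0x14]=0x32

MEM[0x0c,0x02,0x24,0x14] = 78 32 66 32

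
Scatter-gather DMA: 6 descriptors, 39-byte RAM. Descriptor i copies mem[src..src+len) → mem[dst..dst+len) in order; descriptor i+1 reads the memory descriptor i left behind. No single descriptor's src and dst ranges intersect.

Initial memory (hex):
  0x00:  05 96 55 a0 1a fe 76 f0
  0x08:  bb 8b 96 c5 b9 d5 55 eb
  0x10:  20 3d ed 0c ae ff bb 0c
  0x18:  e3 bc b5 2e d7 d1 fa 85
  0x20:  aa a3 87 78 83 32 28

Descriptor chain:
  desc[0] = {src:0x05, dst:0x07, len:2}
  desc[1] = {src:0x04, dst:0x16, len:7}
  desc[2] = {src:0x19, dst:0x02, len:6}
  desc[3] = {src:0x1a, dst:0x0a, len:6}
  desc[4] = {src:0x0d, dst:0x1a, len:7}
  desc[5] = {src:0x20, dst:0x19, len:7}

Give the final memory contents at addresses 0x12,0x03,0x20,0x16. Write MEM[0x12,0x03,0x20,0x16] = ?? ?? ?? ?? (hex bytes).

#0 dst[0x07+2] := {0xfe,0x76}
#1 dst[0x16+7] := {0x1a,0xfe,0x76,0xfe,0x76,0x8b,0x96}
#2 dst[0x02+6] := {0xfe,0x76,0x8b,0x96,0xd1,0xfa}
#3 dst[0x0a+6] := {0x76,0x8b,0x96,0xd1,0xfa,0x85}
#4 dst[0x1a+7] := {0xd1,0xfa,0x85,0x20,0x3d,0xed,0x0c}
#5 dst[0x19+7] := {0x0c,0xa3,0x87,0x78,0x83,0x32,0x28}
query mem[0x12]=0xed, mem[0x03]=0x76, mem[0x20]=0x0c, mem[0x16]=0x1a

MEM[0x12,0x03,0x20,0x16] = ed 76 0c 1a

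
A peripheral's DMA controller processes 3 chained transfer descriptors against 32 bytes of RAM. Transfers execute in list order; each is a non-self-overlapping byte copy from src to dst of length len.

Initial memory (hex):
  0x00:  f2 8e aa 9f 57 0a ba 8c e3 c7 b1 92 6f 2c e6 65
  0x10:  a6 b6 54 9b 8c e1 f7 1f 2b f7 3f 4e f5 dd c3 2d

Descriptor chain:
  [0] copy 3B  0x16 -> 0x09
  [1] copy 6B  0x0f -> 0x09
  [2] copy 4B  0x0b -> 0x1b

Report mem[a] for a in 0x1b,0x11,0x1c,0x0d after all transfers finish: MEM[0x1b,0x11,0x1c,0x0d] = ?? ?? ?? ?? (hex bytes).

MEM[0x1b,0x11,0x1c,0x0d] = b6 b6 54 9b

[0] 0x16->0x09 len=3 : f7 1f 2b
[1] 0x0f->0x09 len=6 : 65 a6 b6 54 9b 8c
[2] 0x0b->0x1b len=4 : b6 54 9b 8c
query mem[0x1b]=0xb6, mem[0x11]=0xb6, mem[0x1c]=0x54, mem[0x0d]=0x9b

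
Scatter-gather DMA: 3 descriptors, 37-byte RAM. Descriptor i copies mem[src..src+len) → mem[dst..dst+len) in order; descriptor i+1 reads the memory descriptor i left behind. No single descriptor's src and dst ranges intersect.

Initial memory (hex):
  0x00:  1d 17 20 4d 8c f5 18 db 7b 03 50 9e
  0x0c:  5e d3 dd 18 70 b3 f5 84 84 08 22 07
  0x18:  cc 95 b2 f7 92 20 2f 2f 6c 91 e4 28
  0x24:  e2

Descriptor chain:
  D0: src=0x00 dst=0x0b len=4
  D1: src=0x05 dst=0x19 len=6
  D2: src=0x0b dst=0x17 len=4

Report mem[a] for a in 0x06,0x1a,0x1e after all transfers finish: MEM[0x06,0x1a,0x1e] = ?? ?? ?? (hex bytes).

[0] 0x00->0x0b len=4 : 1d 17 20 4d
[1] 0x05->0x19 len=6 : f5 18 db 7b 03 50
[2] 0x0b->0x17 len=4 : 1d 17 20 4d
query mem[0x06]=0x18, mem[0x1a]=0x4d, mem[0x1e]=0x50

MEM[0x06,0x1a,0x1e] = 18 4d 50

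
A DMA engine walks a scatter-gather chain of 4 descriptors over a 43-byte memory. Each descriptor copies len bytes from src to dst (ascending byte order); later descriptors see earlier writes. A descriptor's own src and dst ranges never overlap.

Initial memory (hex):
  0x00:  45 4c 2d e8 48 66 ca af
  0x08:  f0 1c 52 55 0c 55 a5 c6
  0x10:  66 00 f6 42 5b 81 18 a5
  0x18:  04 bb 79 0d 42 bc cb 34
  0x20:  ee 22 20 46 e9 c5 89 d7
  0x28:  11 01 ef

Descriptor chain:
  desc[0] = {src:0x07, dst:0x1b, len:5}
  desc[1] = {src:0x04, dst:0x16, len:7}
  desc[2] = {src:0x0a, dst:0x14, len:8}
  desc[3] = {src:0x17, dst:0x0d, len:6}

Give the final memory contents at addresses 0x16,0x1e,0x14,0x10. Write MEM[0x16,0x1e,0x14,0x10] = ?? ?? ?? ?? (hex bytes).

  after D0: wrote 5B at 0x1b = aff01c5255
  after D1: wrote 7B at 0x16 = 4866caaff01c52
  after D2: wrote 8B at 0x14 = 52550c55a5c66600
  after D3: wrote 6B at 0x0d = 55a5c6660052
query mem[0x16]=0x0c, mem[0x1e]=0x52, mem[0x14]=0x52, mem[0x10]=0x66

MEM[0x16,0x1e,0x14,0x10] = 0c 52 52 66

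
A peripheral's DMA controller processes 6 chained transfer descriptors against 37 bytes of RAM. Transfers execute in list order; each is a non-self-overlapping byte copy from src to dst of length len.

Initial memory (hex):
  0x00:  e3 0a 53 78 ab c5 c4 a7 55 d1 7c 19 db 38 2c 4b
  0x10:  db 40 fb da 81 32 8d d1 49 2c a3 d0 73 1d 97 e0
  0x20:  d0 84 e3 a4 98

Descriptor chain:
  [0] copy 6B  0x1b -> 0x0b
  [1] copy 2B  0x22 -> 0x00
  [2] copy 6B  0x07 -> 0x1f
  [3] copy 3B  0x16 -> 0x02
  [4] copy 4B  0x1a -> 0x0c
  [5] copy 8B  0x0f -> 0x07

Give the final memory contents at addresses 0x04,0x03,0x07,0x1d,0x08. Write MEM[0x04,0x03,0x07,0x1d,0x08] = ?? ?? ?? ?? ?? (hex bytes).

MEM[0x04,0x03,0x07,0x1d,0x08] = 49 d1 1d 1d d0

  after D0: wrote 6B at 0x0b = d0731d97e0d0
  after D1: wrote 2B at 0x00 = e3a4
  after D2: wrote 6B at 0x1f = a755d17cd073
  after D3: wrote 3B at 0x02 = 8dd149
  after D4: wrote 4B at 0x0c = a3d0731d
  after D5: wrote 8B at 0x07 = 1dd040fbda81328d
query mem[0x04]=0x49, mem[0x03]=0xd1, mem[0x07]=0x1d, mem[0x1d]=0x1d, mem[0x08]=0xd0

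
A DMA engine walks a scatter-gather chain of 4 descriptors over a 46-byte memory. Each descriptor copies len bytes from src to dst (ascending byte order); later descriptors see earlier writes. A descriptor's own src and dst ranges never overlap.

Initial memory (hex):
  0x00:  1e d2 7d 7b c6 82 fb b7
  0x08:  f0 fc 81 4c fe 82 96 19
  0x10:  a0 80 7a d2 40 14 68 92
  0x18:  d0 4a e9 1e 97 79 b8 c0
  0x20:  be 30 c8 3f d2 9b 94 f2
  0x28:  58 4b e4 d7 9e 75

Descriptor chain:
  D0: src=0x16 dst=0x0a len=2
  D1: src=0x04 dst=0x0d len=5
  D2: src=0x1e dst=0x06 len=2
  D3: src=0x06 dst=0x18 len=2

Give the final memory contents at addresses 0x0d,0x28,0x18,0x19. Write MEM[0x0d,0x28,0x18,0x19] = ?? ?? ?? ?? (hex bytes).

MEM[0x0d,0x28,0x18,0x19] = c6 58 b8 c0

#0 dst[0x0a+2] := {0x68,0x92}
#1 dst[0x0d+5] := {0xc6,0x82,0xfb,0xb7,0xf0}
#2 dst[0x06+2] := {0xb8,0xc0}
#3 dst[0x18+2] := {0xb8,0xc0}
query mem[0x0d]=0xc6, mem[0x28]=0x58, mem[0x18]=0xb8, mem[0x19]=0xc0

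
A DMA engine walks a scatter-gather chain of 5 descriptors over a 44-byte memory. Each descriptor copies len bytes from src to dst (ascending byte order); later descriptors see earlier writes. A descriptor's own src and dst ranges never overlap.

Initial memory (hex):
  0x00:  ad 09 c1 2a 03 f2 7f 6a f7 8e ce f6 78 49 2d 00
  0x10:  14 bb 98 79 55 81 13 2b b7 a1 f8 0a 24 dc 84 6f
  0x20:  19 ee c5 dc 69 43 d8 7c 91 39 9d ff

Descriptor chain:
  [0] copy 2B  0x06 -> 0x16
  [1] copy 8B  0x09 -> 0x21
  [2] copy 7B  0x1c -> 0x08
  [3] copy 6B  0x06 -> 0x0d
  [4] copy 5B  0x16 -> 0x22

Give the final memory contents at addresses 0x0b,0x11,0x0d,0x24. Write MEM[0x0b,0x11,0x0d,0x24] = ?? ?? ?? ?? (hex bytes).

#0 dst[0x16+2] := {0x7f,0x6a}
#1 dst[0x21+8] := {0x8e,0xce,0xf6,0x78,0x49,0x2d,0x00,0x14}
#2 dst[0x08+7] := {0x24,0xdc,0x84,0x6f,0x19,0x8e,0xce}
#3 dst[0x0d+6] := {0x7f,0x6a,0x24,0xdc,0x84,0x6f}
#4 dst[0x22+5] := {0x7f,0x6a,0xb7,0xa1,0xf8}
query mem[0x0b]=0x6f, mem[0x11]=0x84, mem[0x0d]=0x7f, mem[0x24]=0xb7

MEM[0x0b,0x11,0x0d,0x24] = 6f 84 7f b7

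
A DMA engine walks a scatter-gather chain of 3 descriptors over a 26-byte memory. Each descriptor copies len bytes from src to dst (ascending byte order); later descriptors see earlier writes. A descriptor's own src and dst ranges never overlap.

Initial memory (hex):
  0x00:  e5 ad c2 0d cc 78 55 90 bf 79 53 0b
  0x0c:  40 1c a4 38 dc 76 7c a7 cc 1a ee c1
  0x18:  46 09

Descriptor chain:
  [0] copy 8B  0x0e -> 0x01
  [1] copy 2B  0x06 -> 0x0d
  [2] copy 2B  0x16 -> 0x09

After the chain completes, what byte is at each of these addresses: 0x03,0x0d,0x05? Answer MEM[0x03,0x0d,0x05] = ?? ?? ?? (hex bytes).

[0] 0x0e->0x01 len=8 : a4 38 dc 76 7c a7 cc 1a
[1] 0x06->0x0d len=2 : a7 cc
[2] 0x16->0x09 len=2 : ee c1
query mem[0x03]=0xdc, mem[0x0d]=0xa7, mem[0x05]=0x7c

MEM[0x03,0x0d,0x05] = dc a7 7c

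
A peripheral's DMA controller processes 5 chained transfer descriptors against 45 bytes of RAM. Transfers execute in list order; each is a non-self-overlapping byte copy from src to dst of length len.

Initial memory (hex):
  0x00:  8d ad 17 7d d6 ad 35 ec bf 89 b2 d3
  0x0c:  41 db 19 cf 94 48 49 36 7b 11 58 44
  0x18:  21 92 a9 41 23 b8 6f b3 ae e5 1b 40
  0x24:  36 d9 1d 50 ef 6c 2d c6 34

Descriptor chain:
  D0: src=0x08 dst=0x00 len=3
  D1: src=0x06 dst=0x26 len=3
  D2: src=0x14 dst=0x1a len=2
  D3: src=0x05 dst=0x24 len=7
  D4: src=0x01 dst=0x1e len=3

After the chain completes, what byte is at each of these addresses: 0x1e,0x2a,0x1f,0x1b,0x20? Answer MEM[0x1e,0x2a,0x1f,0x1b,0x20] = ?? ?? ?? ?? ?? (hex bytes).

MEM[0x1e,0x2a,0x1f,0x1b,0x20] = 89 d3 b2 11 7d

#0 dst[0x00+3] := {0xbf,0x89,0xb2}
#1 dst[0x26+3] := {0x35,0xec,0xbf}
#2 dst[0x1a+2] := {0x7b,0x11}
#3 dst[0x24+7] := {0xad,0x35,0xec,0xbf,0x89,0xb2,0xd3}
#4 dst[0x1e+3] := {0x89,0xb2,0x7d}
query mem[0x1e]=0x89, mem[0x2a]=0xd3, mem[0x1f]=0xb2, mem[0x1b]=0x11, mem[0x20]=0x7d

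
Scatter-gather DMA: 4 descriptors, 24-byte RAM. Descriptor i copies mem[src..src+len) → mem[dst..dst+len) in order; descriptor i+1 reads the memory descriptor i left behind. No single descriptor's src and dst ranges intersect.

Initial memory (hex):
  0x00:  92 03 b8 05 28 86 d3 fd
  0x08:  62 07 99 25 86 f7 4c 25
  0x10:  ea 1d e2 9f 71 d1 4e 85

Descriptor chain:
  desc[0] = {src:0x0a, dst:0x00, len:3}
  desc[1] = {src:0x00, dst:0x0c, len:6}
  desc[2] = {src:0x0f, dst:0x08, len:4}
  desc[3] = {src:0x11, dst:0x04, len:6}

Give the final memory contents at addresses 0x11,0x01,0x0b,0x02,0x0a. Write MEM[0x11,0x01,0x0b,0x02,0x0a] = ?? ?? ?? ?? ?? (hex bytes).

MEM[0x11,0x01,0x0b,0x02,0x0a] = 86 25 e2 86 86

[0] 0x0a->0x00 len=3 : 99 25 86
[1] 0x00->0x0c len=6 : 99 25 86 05 28 86
[2] 0x0f->0x08 len=4 : 05 28 86 e2
[3] 0x11->0x04 len=6 : 86 e2 9f 71 d1 4e
query mem[0x11]=0x86, mem[0x01]=0x25, mem[0x0b]=0xe2, mem[0x02]=0x86, mem[0x0a]=0x86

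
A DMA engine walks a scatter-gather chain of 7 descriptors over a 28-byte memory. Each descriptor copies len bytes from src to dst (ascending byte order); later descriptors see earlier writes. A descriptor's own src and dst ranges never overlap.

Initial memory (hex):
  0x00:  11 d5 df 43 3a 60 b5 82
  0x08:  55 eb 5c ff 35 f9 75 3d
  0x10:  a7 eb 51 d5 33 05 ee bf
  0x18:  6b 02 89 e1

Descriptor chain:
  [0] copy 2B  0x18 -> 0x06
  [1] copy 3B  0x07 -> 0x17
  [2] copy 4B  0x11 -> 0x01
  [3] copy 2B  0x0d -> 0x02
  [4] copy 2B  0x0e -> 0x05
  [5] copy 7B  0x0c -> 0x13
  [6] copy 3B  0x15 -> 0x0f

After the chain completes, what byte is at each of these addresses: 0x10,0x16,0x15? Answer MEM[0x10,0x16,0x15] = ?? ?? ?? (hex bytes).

MEM[0x10,0x16,0x15] = 3d 3d 75

D0: mem[0x06..0x07] <- [6b 02]
D1: mem[0x17..0x19] <- [02 55 eb]
D2: mem[0x01..0x04] <- [eb 51 d5 33]
D3: mem[0x02..0x03] <- [f9 75]
D4: mem[0x05..0x06] <- [75 3d]
D5: mem[0x13..0x19] <- [35 f9 75 3d a7 eb 51]
D6: mem[0x0f..0x11] <- [75 3d a7]
query mem[0x10]=0x3d, mem[0x16]=0x3d, mem[0x15]=0x75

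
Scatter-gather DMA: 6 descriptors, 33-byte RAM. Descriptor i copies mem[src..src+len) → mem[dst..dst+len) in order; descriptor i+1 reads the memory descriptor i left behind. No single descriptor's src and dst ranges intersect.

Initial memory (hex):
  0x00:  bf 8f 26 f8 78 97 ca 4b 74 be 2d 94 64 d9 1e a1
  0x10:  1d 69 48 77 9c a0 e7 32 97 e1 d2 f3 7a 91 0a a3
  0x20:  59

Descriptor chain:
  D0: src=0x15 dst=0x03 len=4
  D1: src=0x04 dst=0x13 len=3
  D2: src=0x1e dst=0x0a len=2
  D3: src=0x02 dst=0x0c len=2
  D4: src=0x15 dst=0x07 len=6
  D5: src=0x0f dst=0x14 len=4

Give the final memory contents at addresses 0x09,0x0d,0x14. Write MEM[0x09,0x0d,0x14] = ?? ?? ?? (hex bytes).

MEM[0x09,0x0d,0x14] = 32 a0 a1

  after D0: wrote 4B at 0x03 = a0e73297
  after D1: wrote 3B at 0x13 = e73297
  after D2: wrote 2B at 0x0a = 0aa3
  after D3: wrote 2B at 0x0c = 26a0
  after D4: wrote 6B at 0x07 = 97e73297e1d2
  after D5: wrote 4B at 0x14 = a11d6948
query mem[0x09]=0x32, mem[0x0d]=0xa0, mem[0x14]=0xa1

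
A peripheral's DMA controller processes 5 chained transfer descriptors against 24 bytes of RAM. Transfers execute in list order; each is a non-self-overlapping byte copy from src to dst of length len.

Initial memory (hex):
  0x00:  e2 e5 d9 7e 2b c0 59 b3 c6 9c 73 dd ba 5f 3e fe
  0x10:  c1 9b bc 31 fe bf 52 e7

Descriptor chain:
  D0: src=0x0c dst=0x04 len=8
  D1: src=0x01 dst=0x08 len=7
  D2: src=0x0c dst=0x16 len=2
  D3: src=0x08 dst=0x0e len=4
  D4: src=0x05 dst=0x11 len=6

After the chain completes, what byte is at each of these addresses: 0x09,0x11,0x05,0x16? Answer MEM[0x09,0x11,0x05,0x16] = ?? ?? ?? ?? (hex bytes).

[0] 0x0c->0x04 len=8 : ba 5f 3e fe c1 9b bc 31
[1] 0x01->0x08 len=7 : e5 d9 7e ba 5f 3e fe
[2] 0x0c->0x16 len=2 : 5f 3e
[3] 0x08->0x0e len=4 : e5 d9 7e ba
[4] 0x05->0x11 len=6 : 5f 3e fe e5 d9 7e
query mem[0x09]=0xd9, mem[0x11]=0x5f, mem[0x05]=0x5f, mem[0x16]=0x7e

MEM[0x09,0x11,0x05,0x16] = d9 5f 5f 7e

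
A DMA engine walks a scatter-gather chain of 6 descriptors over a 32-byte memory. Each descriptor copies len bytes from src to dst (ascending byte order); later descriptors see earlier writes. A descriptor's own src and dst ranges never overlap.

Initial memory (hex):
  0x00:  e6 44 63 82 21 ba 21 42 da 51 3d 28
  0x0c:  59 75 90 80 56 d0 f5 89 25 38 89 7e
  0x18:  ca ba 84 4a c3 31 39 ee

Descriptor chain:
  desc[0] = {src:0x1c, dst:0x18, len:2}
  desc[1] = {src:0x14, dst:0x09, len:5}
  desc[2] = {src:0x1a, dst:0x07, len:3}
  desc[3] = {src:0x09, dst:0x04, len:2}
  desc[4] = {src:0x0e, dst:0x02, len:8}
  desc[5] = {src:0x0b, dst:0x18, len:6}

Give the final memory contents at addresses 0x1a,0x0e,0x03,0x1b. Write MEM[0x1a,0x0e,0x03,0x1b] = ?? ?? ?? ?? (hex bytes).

MEM[0x1a,0x0e,0x03,0x1b] = c3 90 80 90

[0] 0x1c->0x18 len=2 : c3 31
[1] 0x14->0x09 len=5 : 25 38 89 7e c3
[2] 0x1a->0x07 len=3 : 84 4a c3
[3] 0x09->0x04 len=2 : c3 38
[4] 0x0e->0x02 len=8 : 90 80 56 d0 f5 89 25 38
[5] 0x0b->0x18 len=6 : 89 7e c3 90 80 56
query mem[0x1a]=0xc3, mem[0x0e]=0x90, mem[0x03]=0x80, mem[0x1b]=0x90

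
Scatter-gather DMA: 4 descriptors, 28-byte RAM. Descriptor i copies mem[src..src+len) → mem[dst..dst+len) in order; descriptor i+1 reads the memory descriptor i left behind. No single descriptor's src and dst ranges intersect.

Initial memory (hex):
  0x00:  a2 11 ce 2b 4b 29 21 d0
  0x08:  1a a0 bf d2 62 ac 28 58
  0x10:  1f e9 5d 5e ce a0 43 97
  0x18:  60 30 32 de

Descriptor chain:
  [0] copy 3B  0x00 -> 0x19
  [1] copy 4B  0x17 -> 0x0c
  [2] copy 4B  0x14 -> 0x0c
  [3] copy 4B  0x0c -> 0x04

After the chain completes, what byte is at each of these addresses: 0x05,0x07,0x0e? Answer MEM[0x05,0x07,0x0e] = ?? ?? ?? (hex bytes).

#0 dst[0x19+3] := {0xa2,0x11,0xce}
#1 dst[0x0c+4] := {0x97,0x60,0xa2,0x11}
#2 dst[0x0c+4] := {0xce,0xa0,0x43,0x97}
#3 dst[0x04+4] := {0xce,0xa0,0x43,0x97}
query mem[0x05]=0xa0, mem[0x07]=0x97, mem[0x0e]=0x43

MEM[0x05,0x07,0x0e] = a0 97 43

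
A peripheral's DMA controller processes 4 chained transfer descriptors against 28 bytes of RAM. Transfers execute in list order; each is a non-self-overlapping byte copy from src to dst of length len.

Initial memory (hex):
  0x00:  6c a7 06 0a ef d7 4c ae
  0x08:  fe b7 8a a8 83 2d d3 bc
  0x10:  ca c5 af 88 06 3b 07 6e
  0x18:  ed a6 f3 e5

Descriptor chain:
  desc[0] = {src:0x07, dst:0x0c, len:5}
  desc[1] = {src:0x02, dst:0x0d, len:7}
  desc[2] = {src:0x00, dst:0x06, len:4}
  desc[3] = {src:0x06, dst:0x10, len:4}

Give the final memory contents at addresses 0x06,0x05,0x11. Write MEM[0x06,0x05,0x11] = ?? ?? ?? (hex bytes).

MEM[0x06,0x05,0x11] = 6c d7 a7

D0: mem[0x0c..0x10] <- [ae fe b7 8a a8]
D1: mem[0x0d..0x13] <- [06 0a ef d7 4c ae fe]
D2: mem[0x06..0x09] <- [6c a7 06 0a]
D3: mem[0x10..0x13] <- [6c a7 06 0a]
query mem[0x06]=0x6c, mem[0x05]=0xd7, mem[0x11]=0xa7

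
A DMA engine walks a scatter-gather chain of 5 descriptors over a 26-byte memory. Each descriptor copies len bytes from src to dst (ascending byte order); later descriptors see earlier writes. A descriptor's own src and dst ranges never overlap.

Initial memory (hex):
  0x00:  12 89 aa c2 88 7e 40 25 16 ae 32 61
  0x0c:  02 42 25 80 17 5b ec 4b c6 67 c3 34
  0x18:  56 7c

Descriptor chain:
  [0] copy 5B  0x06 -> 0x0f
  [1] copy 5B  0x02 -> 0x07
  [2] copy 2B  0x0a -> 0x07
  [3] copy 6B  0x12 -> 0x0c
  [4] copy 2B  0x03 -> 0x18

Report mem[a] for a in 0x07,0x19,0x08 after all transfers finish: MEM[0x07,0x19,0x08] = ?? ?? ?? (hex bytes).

MEM[0x07,0x19,0x08] = 7e 88 40

#0 dst[0x0f+5] := {0x40,0x25,0x16,0xae,0x32}
#1 dst[0x07+5] := {0xaa,0xc2,0x88,0x7e,0x40}
#2 dst[0x07+2] := {0x7e,0x40}
#3 dst[0x0c+6] := {0xae,0x32,0xc6,0x67,0xc3,0x34}
#4 dst[0x18+2] := {0xc2,0x88}
query mem[0x07]=0x7e, mem[0x19]=0x88, mem[0x08]=0x40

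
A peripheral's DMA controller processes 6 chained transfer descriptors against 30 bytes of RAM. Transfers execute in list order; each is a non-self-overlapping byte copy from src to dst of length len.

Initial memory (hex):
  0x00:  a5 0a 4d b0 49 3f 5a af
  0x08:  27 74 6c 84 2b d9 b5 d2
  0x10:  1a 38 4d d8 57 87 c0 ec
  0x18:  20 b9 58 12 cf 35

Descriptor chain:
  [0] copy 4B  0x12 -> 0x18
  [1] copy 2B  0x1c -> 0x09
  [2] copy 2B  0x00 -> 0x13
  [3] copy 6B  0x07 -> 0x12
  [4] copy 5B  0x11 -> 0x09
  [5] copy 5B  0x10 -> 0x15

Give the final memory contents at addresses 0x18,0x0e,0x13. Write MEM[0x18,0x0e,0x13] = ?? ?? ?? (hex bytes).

  after D0: wrote 4B at 0x18 = 4dd85787
  after D1: wrote 2B at 0x09 = cf35
  after D2: wrote 2B at 0x13 = a50a
  after D3: wrote 6B at 0x12 = af27cf35842b
  after D4: wrote 5B at 0x09 = 38af27cf35
  after D5: wrote 5B at 0x15 = 1a38af27cf
query mem[0x18]=0x27, mem[0x0e]=0xb5, mem[0x13]=0x27

MEM[0x18,0x0e,0x13] = 27 b5 27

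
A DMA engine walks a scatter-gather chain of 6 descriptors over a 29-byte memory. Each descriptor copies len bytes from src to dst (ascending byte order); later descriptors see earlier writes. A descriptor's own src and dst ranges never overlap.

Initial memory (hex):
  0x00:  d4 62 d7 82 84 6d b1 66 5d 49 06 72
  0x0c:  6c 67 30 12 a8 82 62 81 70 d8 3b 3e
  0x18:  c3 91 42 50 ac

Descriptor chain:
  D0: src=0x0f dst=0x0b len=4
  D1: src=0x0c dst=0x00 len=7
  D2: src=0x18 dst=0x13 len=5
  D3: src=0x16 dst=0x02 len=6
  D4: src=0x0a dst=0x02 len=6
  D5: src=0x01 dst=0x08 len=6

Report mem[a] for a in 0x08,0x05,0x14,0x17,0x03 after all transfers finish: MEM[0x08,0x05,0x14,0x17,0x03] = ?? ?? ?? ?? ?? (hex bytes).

MEM[0x08,0x05,0x14,0x17,0x03] = 82 82 91 ac 12

D0: mem[0x0b..0x0e] <- [12 a8 82 62]
D1: mem[0x00..0x06] <- [a8 82 62 12 a8 82 62]
D2: mem[0x13..0x17] <- [c3 91 42 50 ac]
D3: mem[0x02..0x07] <- [50 ac c3 91 42 50]
D4: mem[0x02..0x07] <- [06 12 a8 82 62 12]
D5: mem[0x08..0x0d] <- [82 06 12 a8 82 62]
query mem[0x08]=0x82, mem[0x05]=0x82, mem[0x14]=0x91, mem[0x17]=0xac, mem[0x03]=0x12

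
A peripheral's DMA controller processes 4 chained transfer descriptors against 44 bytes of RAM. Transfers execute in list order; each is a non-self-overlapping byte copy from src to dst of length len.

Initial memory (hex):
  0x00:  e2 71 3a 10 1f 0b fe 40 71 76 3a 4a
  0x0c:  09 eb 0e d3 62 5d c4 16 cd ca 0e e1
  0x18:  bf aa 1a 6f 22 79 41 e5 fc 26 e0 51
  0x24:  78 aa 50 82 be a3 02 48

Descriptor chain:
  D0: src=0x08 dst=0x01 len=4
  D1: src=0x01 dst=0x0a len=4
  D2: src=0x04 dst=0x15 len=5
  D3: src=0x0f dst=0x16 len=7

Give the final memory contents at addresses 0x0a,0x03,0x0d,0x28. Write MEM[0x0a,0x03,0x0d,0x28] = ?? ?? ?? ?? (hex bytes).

#0 dst[0x01+4] := {0x71,0x76,0x3a,0x4a}
#1 dst[0x0a+4] := {0x71,0x76,0x3a,0x4a}
#2 dst[0x15+5] := {0x4a,0x0b,0xfe,0x40,0x71}
#3 dst[0x16+7] := {0xd3,0x62,0x5d,0xc4,0x16,0xcd,0x4a}
query mem[0x0a]=0x71, mem[0x03]=0x3a, mem[0x0d]=0x4a, mem[0x28]=0xbe

MEM[0x0a,0x03,0x0d,0x28] = 71 3a 4a be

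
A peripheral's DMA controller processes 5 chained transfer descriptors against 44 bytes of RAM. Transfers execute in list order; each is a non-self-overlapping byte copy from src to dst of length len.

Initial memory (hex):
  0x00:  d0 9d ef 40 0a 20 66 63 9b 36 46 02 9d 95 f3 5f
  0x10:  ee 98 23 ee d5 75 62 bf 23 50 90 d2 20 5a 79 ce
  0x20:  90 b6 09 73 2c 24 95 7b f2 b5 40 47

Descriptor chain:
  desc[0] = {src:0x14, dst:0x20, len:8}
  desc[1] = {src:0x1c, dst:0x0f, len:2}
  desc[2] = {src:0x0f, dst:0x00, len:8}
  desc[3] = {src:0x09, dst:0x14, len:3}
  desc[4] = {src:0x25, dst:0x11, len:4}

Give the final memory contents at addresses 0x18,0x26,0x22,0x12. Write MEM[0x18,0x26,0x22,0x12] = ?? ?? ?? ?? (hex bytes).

  after D0: wrote 8B at 0x20 = d57562bf235090d2
  after D1: wrote 2B at 0x0f = 205a
  after D2: wrote 8B at 0x00 = 205a9823eed57562
  after D3: wrote 3B at 0x14 = 364602
  after D4: wrote 4B at 0x11 = 5090d2f2
query mem[0x18]=0x23, mem[0x26]=0x90, mem[0x22]=0x62, mem[0x12]=0x90

MEM[0x18,0x26,0x22,0x12] = 23 90 62 90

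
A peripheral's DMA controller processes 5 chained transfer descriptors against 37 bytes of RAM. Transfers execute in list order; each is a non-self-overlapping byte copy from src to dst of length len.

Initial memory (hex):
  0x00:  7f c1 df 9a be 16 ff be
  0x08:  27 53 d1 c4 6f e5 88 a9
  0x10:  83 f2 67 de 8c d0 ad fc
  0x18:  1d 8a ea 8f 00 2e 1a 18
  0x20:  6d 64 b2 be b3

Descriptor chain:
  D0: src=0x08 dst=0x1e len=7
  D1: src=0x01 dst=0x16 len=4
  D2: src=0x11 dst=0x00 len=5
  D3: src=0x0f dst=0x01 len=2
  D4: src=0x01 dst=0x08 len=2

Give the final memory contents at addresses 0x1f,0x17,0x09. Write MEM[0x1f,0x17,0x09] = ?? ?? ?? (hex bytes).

#0 dst[0x1e+7] := {0x27,0x53,0xd1,0xc4,0x6f,0xe5,0x88}
#1 dst[0x16+4] := {0xc1,0xdf,0x9a,0xbe}
#2 dst[0x00+5] := {0xf2,0x67,0xde,0x8c,0xd0}
#3 dst[0x01+2] := {0xa9,0x83}
#4 dst[0x08+2] := {0xa9,0x83}
query mem[0x1f]=0x53, mem[0x17]=0xdf, mem[0x09]=0x83

MEM[0x1f,0x17,0x09] = 53 df 83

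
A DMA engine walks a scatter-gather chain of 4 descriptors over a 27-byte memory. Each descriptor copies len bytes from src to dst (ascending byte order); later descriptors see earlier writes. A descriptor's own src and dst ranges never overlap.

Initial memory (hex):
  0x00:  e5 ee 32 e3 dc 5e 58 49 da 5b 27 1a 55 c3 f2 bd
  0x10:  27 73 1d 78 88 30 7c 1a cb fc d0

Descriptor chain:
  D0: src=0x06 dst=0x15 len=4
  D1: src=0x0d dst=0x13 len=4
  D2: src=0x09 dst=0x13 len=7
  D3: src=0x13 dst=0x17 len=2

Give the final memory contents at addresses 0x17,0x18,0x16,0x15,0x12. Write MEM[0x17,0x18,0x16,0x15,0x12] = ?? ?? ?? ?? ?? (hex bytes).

MEM[0x17,0x18,0x16,0x15,0x12] = 5b 27 55 1a 1d

D0: mem[0x15..0x18] <- [58 49 da 5b]
D1: mem[0x13..0x16] <- [c3 f2 bd 27]
D2: mem[0x13..0x19] <- [5b 27 1a 55 c3 f2 bd]
D3: mem[0x17..0x18] <- [5b 27]
query mem[0x17]=0x5b, mem[0x18]=0x27, mem[0x16]=0x55, mem[0x15]=0x1a, mem[0x12]=0x1d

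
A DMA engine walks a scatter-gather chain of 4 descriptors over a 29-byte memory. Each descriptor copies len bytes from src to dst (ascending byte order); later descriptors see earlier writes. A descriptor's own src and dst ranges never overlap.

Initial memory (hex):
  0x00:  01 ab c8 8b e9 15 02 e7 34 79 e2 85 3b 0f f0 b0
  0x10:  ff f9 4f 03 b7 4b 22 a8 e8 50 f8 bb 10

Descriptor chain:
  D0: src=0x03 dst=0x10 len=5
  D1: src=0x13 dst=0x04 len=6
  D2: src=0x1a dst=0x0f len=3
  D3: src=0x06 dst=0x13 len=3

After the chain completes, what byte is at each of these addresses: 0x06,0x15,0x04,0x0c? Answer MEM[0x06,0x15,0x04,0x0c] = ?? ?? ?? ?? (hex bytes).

D0: mem[0x10..0x14] <- [8b e9 15 02 e7]
D1: mem[0x04..0x09] <- [02 e7 4b 22 a8 e8]
D2: mem[0x0f..0x11] <- [f8 bb 10]
D3: mem[0x13..0x15] <- [4b 22 a8]
query mem[0x06]=0x4b, mem[0x15]=0xa8, mem[0x04]=0x02, mem[0x0c]=0x3b

MEM[0x06,0x15,0x04,0x0c] = 4b a8 02 3b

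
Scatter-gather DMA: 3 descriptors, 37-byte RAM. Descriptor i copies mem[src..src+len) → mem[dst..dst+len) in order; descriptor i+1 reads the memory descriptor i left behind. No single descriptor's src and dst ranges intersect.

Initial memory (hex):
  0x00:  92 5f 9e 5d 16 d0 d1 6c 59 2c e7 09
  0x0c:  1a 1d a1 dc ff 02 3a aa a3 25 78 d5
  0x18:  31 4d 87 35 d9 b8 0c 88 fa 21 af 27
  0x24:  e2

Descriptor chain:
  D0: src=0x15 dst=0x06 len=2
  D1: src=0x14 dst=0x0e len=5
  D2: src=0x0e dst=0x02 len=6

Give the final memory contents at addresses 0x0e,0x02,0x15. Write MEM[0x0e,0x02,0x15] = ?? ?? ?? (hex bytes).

  after D0: wrote 2B at 0x06 = 2578
  after D1: wrote 5B at 0x0e = a32578d531
  after D2: wrote 6B at 0x02 = a32578d531aa
query mem[0x0e]=0xa3, mem[0x02]=0xa3, mem[0x15]=0x25

MEM[0x0e,0x02,0x15] = a3 a3 25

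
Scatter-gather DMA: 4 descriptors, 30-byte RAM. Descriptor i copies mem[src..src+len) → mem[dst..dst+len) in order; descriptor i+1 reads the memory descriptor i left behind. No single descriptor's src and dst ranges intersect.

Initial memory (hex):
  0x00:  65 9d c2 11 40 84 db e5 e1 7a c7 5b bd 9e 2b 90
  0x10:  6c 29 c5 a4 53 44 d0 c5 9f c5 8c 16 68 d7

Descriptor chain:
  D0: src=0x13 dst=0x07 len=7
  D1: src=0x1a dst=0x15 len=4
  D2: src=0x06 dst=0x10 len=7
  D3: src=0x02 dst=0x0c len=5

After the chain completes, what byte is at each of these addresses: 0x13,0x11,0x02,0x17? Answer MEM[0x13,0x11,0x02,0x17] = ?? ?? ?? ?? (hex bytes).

MEM[0x13,0x11,0x02,0x17] = 44 a4 c2 68

  after D0: wrote 7B at 0x07 = a45344d0c59fc5
  after D1: wrote 4B at 0x15 = 8c1668d7
  after D2: wrote 7B at 0x10 = dba45344d0c59f
  after D3: wrote 5B at 0x0c = c2114084db
query mem[0x13]=0x44, mem[0x11]=0xa4, mem[0x02]=0xc2, mem[0x17]=0x68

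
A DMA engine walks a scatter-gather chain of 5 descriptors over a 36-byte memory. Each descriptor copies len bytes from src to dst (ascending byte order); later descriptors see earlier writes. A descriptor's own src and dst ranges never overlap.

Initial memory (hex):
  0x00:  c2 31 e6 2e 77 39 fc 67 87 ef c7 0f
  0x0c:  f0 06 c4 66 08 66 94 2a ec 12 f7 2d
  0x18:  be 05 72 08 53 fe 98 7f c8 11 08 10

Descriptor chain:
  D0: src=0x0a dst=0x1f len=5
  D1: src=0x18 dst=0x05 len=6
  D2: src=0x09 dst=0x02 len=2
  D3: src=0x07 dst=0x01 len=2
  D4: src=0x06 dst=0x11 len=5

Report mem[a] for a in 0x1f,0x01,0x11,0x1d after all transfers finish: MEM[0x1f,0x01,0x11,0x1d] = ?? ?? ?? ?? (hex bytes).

  after D0: wrote 5B at 0x1f = c70ff006c4
  after D1: wrote 6B at 0x05 = be05720853fe
  after D2: wrote 2B at 0x02 = 53fe
  after D3: wrote 2B at 0x01 = 7208
  after D4: wrote 5B at 0x11 = 05720853fe
query mem[0x1f]=0xc7, mem[0x01]=0x72, mem[0x11]=0x05, mem[0x1d]=0xfe

MEM[0x1f,0x01,0x11,0x1d] = c7 72 05 fe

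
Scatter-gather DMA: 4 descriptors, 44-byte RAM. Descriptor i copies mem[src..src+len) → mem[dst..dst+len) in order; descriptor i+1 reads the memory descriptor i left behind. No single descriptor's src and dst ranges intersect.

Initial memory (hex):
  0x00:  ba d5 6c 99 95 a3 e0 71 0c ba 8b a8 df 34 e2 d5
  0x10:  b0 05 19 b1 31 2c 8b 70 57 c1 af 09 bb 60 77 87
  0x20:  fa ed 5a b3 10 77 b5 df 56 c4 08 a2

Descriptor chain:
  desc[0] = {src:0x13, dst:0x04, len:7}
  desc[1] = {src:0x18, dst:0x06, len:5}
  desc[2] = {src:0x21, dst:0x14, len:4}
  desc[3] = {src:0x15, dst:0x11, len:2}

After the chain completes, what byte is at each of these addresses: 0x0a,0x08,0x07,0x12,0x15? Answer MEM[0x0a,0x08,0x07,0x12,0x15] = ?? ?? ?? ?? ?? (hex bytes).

MEM[0x0a,0x08,0x07,0x12,0x15] = bb af c1 b3 5a

#0 dst[0x04+7] := {0xb1,0x31,0x2c,0x8b,0x70,0x57,0xc1}
#1 dst[0x06+5] := {0x57,0xc1,0xaf,0x09,0xbb}
#2 dst[0x14+4] := {0xed,0x5a,0xb3,0x10}
#3 dst[0x11+2] := {0x5a,0xb3}
query mem[0x0a]=0xbb, mem[0x08]=0xaf, mem[0x07]=0xc1, mem[0x12]=0xb3, mem[0x15]=0x5a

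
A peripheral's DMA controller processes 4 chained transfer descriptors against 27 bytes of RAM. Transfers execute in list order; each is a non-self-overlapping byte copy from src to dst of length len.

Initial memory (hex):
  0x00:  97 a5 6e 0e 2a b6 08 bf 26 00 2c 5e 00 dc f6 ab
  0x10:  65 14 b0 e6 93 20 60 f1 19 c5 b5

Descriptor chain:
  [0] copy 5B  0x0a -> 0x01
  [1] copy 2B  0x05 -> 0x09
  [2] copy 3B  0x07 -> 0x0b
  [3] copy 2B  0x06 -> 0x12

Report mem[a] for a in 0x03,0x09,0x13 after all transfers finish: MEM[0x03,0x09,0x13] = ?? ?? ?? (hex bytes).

MEM[0x03,0x09,0x13] = 00 f6 bf

D0: mem[0x01..0x05] <- [2c 5e 00 dc f6]
D1: mem[0x09..0x0a] <- [f6 08]
D2: mem[0x0b..0x0d] <- [bf 26 f6]
D3: mem[0x12..0x13] <- [08 bf]
query mem[0x03]=0x00, mem[0x09]=0xf6, mem[0x13]=0xbf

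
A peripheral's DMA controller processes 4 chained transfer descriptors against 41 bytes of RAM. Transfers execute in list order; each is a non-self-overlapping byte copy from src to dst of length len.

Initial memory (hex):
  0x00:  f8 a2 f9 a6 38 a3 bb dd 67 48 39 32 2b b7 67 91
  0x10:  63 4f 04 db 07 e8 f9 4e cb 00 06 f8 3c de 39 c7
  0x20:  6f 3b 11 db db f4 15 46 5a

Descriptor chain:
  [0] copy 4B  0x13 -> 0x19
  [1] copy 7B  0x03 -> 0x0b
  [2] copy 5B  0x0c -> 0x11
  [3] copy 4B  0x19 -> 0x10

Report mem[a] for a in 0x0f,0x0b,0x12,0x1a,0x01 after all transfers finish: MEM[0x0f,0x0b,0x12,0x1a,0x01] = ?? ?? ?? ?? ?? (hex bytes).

MEM[0x0f,0x0b,0x12,0x1a,0x01] = dd a6 e8 07 a2

D0: mem[0x19..0x1c] <- [db 07 e8 f9]
D1: mem[0x0b..0x11] <- [a6 38 a3 bb dd 67 48]
D2: mem[0x11..0x15] <- [38 a3 bb dd 67]
D3: mem[0x10..0x13] <- [db 07 e8 f9]
query mem[0x0f]=0xdd, mem[0x0b]=0xa6, mem[0x12]=0xe8, mem[0x1a]=0x07, mem[0x01]=0xa2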